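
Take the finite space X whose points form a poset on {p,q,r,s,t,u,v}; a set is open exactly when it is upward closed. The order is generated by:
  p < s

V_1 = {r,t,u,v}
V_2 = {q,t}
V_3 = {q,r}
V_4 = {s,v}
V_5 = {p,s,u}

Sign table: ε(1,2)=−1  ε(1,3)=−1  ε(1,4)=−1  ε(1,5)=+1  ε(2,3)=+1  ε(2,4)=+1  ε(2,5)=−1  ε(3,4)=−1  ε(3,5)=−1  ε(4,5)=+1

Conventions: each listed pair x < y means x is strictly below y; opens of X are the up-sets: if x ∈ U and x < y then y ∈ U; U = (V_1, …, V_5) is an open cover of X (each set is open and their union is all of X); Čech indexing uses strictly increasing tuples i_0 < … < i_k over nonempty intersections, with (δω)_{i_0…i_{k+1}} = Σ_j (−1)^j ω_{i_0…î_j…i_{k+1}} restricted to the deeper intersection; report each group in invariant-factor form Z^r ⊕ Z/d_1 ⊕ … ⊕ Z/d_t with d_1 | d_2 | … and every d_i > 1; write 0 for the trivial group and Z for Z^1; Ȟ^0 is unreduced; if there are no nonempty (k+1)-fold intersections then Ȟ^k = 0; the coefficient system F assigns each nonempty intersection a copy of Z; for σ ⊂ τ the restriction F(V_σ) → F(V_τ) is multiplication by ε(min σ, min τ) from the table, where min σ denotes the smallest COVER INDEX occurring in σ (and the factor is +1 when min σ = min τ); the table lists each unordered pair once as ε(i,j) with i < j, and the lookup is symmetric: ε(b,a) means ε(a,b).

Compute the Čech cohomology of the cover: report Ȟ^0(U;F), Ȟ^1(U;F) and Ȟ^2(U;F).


Ȟ^0(U;F) ≅ 0, Ȟ^1(U;F) ≅ Z ⊕ Z/2, Ȟ^2(U;F) ≅ 0

nerve simplices:
  V12={t} V13={r} V14={v} V15={u} V23={q} V45={s}
C dims 5,6; δ0: rk 5, SNF 1^4·2
degree 0: 5−5−0 = 0 → Ȟ^0 ≅ 0
degree 1: 6−0−5 = 1 plus torsion [2] → Ȟ^1 ≅ Z ⊕ Z/2
degree 2: 0−0−0 = 0 → Ȟ^2 ≅ 0


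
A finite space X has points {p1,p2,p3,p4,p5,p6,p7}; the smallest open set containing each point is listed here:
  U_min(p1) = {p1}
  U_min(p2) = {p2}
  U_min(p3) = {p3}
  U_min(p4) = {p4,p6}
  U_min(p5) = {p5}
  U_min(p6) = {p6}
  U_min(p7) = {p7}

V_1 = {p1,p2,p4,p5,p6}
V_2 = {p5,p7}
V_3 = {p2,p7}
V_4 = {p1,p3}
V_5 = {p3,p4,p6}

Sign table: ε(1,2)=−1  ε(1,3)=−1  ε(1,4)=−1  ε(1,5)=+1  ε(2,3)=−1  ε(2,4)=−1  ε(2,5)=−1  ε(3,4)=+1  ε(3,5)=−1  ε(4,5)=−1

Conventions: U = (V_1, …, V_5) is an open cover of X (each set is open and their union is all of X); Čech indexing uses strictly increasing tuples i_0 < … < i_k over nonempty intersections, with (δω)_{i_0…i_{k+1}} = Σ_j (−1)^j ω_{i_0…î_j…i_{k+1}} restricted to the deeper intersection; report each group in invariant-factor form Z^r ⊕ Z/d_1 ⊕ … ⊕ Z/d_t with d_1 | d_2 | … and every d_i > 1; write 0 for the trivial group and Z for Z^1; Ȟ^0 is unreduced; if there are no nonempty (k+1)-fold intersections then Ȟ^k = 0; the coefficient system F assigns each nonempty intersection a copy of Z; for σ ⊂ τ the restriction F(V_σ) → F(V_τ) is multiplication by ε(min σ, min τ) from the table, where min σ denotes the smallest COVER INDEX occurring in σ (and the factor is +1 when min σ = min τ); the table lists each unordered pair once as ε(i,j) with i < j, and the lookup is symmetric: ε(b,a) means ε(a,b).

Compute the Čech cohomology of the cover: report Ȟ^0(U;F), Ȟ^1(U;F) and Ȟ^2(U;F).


Ȟ^0(U;F) ≅ 0; Ȟ^1(U;F) ≅ Z ⊕ Z/2; Ȟ^2(U;F) ≅ 0

nerve simplices:
  V12={p5} V13={p2} V14={p1} V15={p4,p6} V23={p7} V45={p3}
C dims 5,6; δ0: rk 5, SNF 1^4·2
degree 0: 5−5−0 = 0 → Ȟ^0 ≅ 0
degree 1: 6−0−5 = 1 plus torsion [2] → Ȟ^1 ≅ Z ⊕ Z/2
degree 2: 0−0−0 = 0 → Ȟ^2 ≅ 0


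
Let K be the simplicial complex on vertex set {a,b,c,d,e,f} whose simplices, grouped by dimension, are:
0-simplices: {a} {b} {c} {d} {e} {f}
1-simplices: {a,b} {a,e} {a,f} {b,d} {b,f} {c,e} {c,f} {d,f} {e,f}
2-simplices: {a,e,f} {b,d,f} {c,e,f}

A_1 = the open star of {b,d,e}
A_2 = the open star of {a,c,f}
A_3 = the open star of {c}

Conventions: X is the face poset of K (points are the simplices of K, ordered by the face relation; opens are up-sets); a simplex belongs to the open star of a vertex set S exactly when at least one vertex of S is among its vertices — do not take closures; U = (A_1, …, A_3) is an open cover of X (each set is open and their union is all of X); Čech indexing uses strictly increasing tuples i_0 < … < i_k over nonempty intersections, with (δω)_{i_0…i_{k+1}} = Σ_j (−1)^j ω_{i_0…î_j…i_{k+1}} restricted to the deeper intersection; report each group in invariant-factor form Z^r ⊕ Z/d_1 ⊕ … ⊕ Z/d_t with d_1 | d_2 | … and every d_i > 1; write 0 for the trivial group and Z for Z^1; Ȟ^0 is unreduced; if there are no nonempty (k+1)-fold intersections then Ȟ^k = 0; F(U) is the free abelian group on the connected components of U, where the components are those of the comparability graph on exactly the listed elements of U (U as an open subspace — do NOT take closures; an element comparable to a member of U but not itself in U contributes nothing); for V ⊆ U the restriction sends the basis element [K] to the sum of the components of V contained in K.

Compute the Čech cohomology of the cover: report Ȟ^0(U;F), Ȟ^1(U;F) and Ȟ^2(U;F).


Ȟ^0 = Z,  Ȟ^1 = Z,  Ȟ^2 = 0

cover nerve:
  A1={{b},{d},{e},{a,b},{a,e},{b,d},{b,f},{c,e},{d,f},{e,f},{a,e,f},{b,d,f},{c,e,f}} A2={{a},{c},{f},{a,b},{a,e},{a,f},{b,f},{c,e},{c,f},{d,f},{e,f},{a,e,f},{b,d,f},{c,e,f}} A3={{c},{c,e},{c,f},{c,e,f}}
  A12={{a,b},{a,e},{b,f},{c,e},{d,f},{e,f},{a,e,f},{b,d,f},{c,e,f}} A13={{c,e},{c,e,f}} A23={{c},{c,e},{c,f},{c,e,f}}
  A123={{c,e},{c,e,f}}
components per intersection:
  A1: {{b},{d},{a,b},{b,d},{b,f},{d,f},{b,d,f}} {{e},{a,e},{c,e},{e,f},{a,e,f},{c,e,f}}
  A2: {{a},{c},{f},{a,b},{a,e},{a,f},{b,f},{c,e},{c,f},{d,f},{e,f},{a,e,f},{b,d,f},{c,e,f}}
  A3: {{c},{c,e},{c,f},{c,e,f}}
  A12: {{a,b}} {{a,e},{c,e},{e,f},{a,e,f},{c,e,f}} {{b,f},{d,f},{b,d,f}}
  A13: {{c,e},{c,e,f}}
  A23: {{c},{c,e},{c,f},{c,e,f}}
  A123: {{c,e},{c,e,f}}
C dims 4,5,1; δ0: rk 3, SNF 1^3; δ1: rk 1, SNF 1^1
Ȟ^0: (4−3)−0=1 ⇒ Z
Ȟ^1: (5−1)−3=1 ⇒ Z
Ȟ^2: (1−0)−1=0 ⇒ 0


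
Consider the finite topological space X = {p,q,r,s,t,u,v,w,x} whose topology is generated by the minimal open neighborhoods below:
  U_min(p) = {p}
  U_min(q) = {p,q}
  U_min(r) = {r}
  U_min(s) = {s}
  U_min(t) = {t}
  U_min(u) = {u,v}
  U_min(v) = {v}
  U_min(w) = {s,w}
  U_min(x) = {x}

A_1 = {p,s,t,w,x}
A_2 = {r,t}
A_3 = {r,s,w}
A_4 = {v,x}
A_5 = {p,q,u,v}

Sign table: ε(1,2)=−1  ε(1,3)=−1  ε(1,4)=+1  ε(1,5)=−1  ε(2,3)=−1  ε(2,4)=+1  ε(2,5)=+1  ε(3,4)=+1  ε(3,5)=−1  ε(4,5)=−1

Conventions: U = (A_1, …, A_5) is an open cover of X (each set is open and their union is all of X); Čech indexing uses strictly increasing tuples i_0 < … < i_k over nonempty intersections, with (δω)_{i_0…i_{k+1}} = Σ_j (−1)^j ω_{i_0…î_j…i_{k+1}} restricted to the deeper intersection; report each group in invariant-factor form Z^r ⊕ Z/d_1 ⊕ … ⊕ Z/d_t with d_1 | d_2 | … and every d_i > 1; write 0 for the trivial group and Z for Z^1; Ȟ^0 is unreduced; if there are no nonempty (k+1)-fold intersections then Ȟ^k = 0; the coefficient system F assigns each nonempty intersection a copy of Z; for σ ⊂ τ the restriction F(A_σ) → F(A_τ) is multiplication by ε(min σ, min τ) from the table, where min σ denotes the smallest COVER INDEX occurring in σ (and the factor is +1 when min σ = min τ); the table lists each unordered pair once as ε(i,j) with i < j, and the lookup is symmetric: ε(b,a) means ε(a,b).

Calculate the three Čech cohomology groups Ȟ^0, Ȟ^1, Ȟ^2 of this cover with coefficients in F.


Ȟ^0 ≅ 0, Ȟ^1 ≅ Z ⊕ Z/2, Ȟ^2 ≅ 0

nonempty intersections:
  A12={t} A13={s,w} A14={x} A15={p} A23={r} A45={v}
C dims 5,6; δ0: rk 5, SNF 1^4·2
Ȟ^0: (5−5)−0=0 ⇒ 0
Ȟ^1: (6−0)−5=1 plus torsion [2] ⇒ Z ⊕ Z/2
Ȟ^2: (0−0)−0=0 ⇒ 0


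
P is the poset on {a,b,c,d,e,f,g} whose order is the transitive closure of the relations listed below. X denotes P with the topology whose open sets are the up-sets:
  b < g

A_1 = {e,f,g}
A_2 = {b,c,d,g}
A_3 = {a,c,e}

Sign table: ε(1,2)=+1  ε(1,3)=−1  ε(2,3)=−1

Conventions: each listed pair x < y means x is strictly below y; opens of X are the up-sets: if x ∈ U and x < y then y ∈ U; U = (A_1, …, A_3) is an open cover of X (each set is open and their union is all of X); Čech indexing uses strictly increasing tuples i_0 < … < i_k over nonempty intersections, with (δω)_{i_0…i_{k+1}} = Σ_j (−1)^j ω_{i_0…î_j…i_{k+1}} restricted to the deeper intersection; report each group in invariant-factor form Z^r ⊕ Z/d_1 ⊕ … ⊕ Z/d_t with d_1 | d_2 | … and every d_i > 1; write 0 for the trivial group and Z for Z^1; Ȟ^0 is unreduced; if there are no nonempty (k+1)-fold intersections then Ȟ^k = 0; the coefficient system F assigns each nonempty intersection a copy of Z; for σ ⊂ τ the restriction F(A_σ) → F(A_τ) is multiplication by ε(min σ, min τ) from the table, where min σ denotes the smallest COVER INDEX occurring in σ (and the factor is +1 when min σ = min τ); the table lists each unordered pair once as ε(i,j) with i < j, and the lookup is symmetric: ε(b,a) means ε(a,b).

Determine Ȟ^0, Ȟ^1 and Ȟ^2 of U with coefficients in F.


nonempty intersections:
  A12={g} A13={e} A23={c}
C dims 3,3; δ0: rk 2, SNF 1^2
Ȟ^0: (3−2)−0=1 ⇒ Z
Ȟ^1: (3−0)−2=1 ⇒ Z
Ȟ^2: (0−0)−0=0 ⇒ 0

Ȟ^0 ≅ Z,  Ȟ^1 ≅ Z,  Ȟ^2 ≅ 0


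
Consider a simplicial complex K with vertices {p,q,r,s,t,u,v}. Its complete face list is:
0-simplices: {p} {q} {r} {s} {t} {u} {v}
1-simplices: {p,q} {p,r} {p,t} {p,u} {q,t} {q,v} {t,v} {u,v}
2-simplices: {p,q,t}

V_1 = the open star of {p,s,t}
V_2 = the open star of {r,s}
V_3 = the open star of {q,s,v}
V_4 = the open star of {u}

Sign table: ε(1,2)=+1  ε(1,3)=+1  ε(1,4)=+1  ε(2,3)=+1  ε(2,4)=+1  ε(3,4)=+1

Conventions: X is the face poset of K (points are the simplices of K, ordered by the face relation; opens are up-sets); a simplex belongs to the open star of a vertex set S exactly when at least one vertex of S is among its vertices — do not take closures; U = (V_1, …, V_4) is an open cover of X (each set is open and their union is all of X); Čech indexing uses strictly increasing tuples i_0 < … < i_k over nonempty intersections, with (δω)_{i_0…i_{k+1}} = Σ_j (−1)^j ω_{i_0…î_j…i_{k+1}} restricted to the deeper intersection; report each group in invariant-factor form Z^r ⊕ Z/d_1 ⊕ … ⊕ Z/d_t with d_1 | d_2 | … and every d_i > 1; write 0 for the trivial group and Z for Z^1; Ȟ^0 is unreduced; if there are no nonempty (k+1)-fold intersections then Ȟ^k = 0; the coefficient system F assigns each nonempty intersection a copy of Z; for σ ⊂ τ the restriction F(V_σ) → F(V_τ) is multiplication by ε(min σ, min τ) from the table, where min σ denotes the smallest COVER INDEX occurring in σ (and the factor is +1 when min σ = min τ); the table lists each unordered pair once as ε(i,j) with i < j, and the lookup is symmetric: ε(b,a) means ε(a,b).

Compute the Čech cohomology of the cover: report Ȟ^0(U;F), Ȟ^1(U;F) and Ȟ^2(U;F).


Ȟ^0(U;F) ≅ Z,  Ȟ^1(U;F) ≅ Z,  Ȟ^2(U;F) ≅ 0

nerve of the cover:
  V1={{p},{s},{t},{p,q},{p,r},{p,t},{p,u},{q,t},{t,v},{p,q,t}} V2={{r},{s},{p,r}} V3={{q},{s},{v},{p,q},{q,t},{q,v},{t,v},{u,v},{p,q,t}} V4={{u},{p,u},{u,v}}
  V12={{s},{p,r}} V13={{s},{p,q},{q,t},{t,v},{p,q,t}} V14={{p,u}} V23={{s}} V34={{u,v}}
  V123={{s}}
C dims 4,5,1; δ0: rk 3, SNF 1^3; δ1: rk 1, SNF 1^1
Ȟ^0 = (4 − 3) − 0 = 1, so Ȟ^0 ≅ Z
Ȟ^1 = (5 − 1) − 3 = 1, so Ȟ^1 ≅ Z
Ȟ^2 = (1 − 0) − 1 = 0, so Ȟ^2 ≅ 0


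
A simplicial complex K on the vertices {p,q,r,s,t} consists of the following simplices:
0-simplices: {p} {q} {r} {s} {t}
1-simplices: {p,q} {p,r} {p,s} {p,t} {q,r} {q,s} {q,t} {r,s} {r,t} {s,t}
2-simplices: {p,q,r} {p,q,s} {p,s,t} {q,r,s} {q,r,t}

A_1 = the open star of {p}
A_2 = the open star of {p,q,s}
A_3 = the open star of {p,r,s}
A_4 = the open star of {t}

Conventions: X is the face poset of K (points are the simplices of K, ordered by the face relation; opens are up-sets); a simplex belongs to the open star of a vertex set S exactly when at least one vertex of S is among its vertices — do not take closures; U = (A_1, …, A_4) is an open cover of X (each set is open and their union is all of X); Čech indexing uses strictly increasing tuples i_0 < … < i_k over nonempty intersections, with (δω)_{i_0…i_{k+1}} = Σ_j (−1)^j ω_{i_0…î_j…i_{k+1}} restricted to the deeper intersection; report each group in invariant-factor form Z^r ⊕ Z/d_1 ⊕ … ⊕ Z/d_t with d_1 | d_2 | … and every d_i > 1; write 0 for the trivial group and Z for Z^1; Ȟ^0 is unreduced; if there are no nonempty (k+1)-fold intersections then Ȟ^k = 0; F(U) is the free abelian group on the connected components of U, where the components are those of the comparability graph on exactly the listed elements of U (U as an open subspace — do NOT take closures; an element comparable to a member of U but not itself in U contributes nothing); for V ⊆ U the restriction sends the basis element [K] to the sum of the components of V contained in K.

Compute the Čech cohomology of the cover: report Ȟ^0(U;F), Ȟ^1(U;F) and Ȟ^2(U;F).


Ȟ^0(U;F) ≅ Z,  Ȟ^1(U;F) ≅ Z,  Ȟ^2(U;F) ≅ 0

nerve simplices:
  A1={{p},{p,q},{p,r},{p,s},{p,t},{p,q,r},{p,q,s},{p,s,t}} A2={{p},{q},{s},{p,q},{p,r},{p,s},{p,t},{q,r},{q,s},{q,t},{r,s},{s,t},{p,q,r},{p,q,s},{p,s,t},{q,r,s},{q,r,t}} A3={{p},{r},{s},{p,q},{p,r},{p,s},{p,t},{q,r},{q,s},{r,s},{r,t},{s,t},{p,q,r},{p,q,s},{p,s,t},{q,r,s},{q,r,t}} A4={{t},{p,t},{q,t},{r,t},{s,t},{p,s,t},{q,r,t}}
  A12={{p},{p,q},{p,r},{p,s},{p,t},{p,q,r},{p,q,s},{p,s,t}} A13={{p},{p,q},{p,r},{p,s},{p,t},{p,q,r},{p,q,s},{p,s,t}} A14={{p,t},{p,s,t}} A23={{p},{s},{p,q},{p,r},{p,s},{p,t},{q,r},{q,s},{r,s},{s,t},{p,q,r},{p,q,s},{p,s,t},{q,r,s},{q,r,t}} A24={{p,t},{q,t},{s,t},{p,s,t},{q,r,t}} A34={{p,t},{r,t},{s,t},{p,s,t},{q,r,t}}
  A123={{p},{p,q},{p,r},{p,s},{p,t},{p,q,r},{p,q,s},{p,s,t}} A124={{p,t},{p,s,t}} A134={{p,t},{p,s,t}} A234={{p,t},{s,t},{p,s,t},{q,r,t}}
  A1234={{p,t},{p,s,t}}
components per intersection:
  A1: {{p},{p,q},{p,r},{p,s},{p,t},{p,q,r},{p,q,s},{p,s,t}}
  A2: {{p},{q},{s},{p,q},{p,r},{p,s},{p,t},{q,r},{q,s},{q,t},{r,s},{s,t},{p,q,r},{p,q,s},{p,s,t},{q,r,s},{q,r,t}}
  A3: {{p},{r},{s},{p,q},{p,r},{p,s},{p,t},{q,r},{q,s},{r,s},{r,t},{s,t},{p,q,r},{p,q,s},{p,s,t},{q,r,s},{q,r,t}}
  A4: {{t},{p,t},{q,t},{r,t},{s,t},{p,s,t},{q,r,t}}
  A12: {{p},{p,q},{p,r},{p,s},{p,t},{p,q,r},{p,q,s},{p,s,t}}
  A13: {{p},{p,q},{p,r},{p,s},{p,t},{p,q,r},{p,q,s},{p,s,t}}
  A14: {{p,t},{p,s,t}}
  A23: {{p},{s},{p,q},{p,r},{p,s},{p,t},{q,r},{q,s},{r,s},{s,t},{p,q,r},{p,q,s},{p,s,t},{q,r,s},{q,r,t}}
  A24: {{p,t},{s,t},{p,s,t}} {{q,t},{q,r,t}}
  A34: {{p,t},{s,t},{p,s,t}} {{r,t},{q,r,t}}
  A123: {{p},{p,q},{p,r},{p,s},{p,t},{p,q,r},{p,q,s},{p,s,t}}
  A124: {{p,t},{p,s,t}}
  A134: {{p,t},{p,s,t}}
  A234: {{p,t},{s,t},{p,s,t}} {{q,r,t}}
  A1234: {{p,t},{p,s,t}}
C dims 4,8,5,1; δ0: rk 3, SNF 1^3; δ1: rk 4, SNF 1^4; δ2: rk 1, SNF 1^1
degree 0: 4−3−0 = 1 → Ȟ^0 ≅ Z
degree 1: 8−4−3 = 1 → Ȟ^1 ≅ Z
degree 2: 5−1−4 = 0 → Ȟ^2 ≅ 0


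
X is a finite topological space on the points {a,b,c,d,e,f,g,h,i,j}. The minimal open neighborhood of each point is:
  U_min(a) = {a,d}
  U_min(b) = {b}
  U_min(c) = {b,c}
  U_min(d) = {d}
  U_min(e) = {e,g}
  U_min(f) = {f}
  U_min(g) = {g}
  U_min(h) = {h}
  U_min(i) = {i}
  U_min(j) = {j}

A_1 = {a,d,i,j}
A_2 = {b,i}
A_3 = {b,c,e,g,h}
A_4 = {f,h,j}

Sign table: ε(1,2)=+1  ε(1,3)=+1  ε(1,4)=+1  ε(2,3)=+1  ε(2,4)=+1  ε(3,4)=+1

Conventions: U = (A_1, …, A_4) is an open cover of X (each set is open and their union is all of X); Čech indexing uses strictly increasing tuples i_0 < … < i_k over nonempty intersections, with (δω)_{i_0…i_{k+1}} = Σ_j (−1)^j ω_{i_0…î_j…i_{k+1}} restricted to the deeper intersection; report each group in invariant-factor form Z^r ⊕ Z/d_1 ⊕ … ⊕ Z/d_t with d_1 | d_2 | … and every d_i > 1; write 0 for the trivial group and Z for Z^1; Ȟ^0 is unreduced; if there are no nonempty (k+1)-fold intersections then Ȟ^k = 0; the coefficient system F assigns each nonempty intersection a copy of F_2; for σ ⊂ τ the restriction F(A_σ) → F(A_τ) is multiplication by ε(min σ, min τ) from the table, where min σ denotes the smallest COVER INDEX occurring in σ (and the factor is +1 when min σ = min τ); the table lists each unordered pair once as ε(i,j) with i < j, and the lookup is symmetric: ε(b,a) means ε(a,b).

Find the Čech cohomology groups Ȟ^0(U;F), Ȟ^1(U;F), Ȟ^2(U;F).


intersection data:
  A12={i} A14={j} A23={b} A34={h}
C dims 4,4; δ0: rk_F2 3
Ȟ^0 = (4 − 3) − 0 = 1, so Ȟ^0 ≅ Z/2
Ȟ^1 = (4 − 0) − 3 = 1, so Ȟ^1 ≅ Z/2
Ȟ^2 = (0 − 0) − 0 = 0, so Ȟ^2 ≅ 0

Ȟ^0(U;F) ≅ Z/2, Ȟ^1(U;F) ≅ Z/2, Ȟ^2(U;F) ≅ 0


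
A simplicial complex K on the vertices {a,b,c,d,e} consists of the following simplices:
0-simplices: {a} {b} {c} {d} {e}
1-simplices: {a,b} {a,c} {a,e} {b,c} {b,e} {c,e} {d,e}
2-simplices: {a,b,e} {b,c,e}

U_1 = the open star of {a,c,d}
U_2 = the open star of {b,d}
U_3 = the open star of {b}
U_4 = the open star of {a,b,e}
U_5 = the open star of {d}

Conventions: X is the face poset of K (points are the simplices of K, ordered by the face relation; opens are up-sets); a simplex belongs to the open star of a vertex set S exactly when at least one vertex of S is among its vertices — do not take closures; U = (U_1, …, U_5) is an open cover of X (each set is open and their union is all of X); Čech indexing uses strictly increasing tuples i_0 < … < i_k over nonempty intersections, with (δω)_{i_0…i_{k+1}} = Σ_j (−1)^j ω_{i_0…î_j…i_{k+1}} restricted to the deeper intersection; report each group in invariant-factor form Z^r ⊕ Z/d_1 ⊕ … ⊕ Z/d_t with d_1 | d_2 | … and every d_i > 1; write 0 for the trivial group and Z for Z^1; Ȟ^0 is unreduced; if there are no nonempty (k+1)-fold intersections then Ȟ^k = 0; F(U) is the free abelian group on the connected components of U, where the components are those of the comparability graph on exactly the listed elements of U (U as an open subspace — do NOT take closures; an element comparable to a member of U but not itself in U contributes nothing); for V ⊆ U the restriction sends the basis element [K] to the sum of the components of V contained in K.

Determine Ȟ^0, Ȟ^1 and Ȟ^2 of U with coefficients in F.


cover nerve:
  U1={{a},{c},{d},{a,b},{a,c},{a,e},{b,c},{c,e},{d,e},{a,b,e},{b,c,e}} U2={{b},{d},{a,b},{b,c},{b,e},{d,e},{a,b,e},{b,c,e}} U3={{b},{a,b},{b,c},{b,e},{a,b,e},{b,c,e}} U4={{a},{b},{e},{a,b},{a,c},{a,e},{b,c},{b,e},{c,e},{d,e},{a,b,e},{b,c,e}} U5={{d},{d,e}}
  U12={{d},{a,b},{b,c},{d,e},{a,b,e},{b,c,e}} U13={{a,b},{b,c},{a,b,e},{b,c,e}} U14={{a},{a,b},{a,c},{a,e},{b,c},{c,e},{d,e},{a,b,e},{b,c,e}} U15={{d},{d,e}} U23={{b},{a,b},{b,c},{b,e},{a,b,e},{b,c,e}} U24={{b},{a,b},{b,c},{b,e},{d,e},{a,b,e},{b,c,e}} U25={{d},{d,e}} U34={{b},{a,b},{b,c},{b,e},{a,b,e},{b,c,e}} U45={{d,e}}
  U123={{a,b},{b,c},{a,b,e},{b,c,e}} U124={{a,b},{b,c},{d,e},{a,b,e},{b,c,e}} U125={{d},{d,e}} U134={{a,b},{b,c},{a,b,e},{b,c,e}} U145={{d,e}} U234={{b},{a,b},{b,c},{b,e},{a,b,e},{b,c,e}} U245={{d,e}}
  U1234={{a,b},{b,c},{a,b,e},{b,c,e}} U1245={{d,e}}
components per intersection:
  U1: {{a},{c},{a,b},{a,c},{a,e},{b,c},{c,e},{a,b,e},{b,c,e}} {{d},{d,e}}
  U2: {{b},{a,b},{b,c},{b,e},{a,b,e},{b,c,e}} {{d},{d,e}}
  U3: {{b},{a,b},{b,c},{b,e},{a,b,e},{b,c,e}}
  U4: {{a},{b},{e},{a,b},{a,c},{a,e},{b,c},{b,e},{c,e},{d,e},{a,b,e},{b,c,e}}
  U5: {{d},{d,e}}
  U12: {{d},{d,e}} {{a,b},{a,b,e}} {{b,c},{b,c,e}}
  U13: {{a,b},{a,b,e}} {{b,c},{b,c,e}}
  U14: {{a},{a,b},{a,c},{a,e},{a,b,e}} {{b,c},{c,e},{b,c,e}} {{d,e}}
  U15: {{d},{d,e}}
  U23: {{b},{a,b},{b,c},{b,e},{a,b,e},{b,c,e}}
  U24: {{b},{a,b},{b,c},{b,e},{a,b,e},{b,c,e}} {{d,e}}
  U25: {{d},{d,e}}
  U34: {{b},{a,b},{b,c},{b,e},{a,b,e},{b,c,e}}
  U45: {{d,e}}
  U123: {{a,b},{a,b,e}} {{b,c},{b,c,e}}
  U124: {{a,b},{a,b,e}} {{b,c},{b,c,e}} {{d,e}}
  U125: {{d},{d,e}}
  U134: {{a,b},{a,b,e}} {{b,c},{b,c,e}}
  U145: {{d,e}}
  U234: {{b},{a,b},{b,c},{b,e},{a,b,e},{b,c,e}}
  U245: {{d,e}}
  U1234: {{a,b},{a,b,e}} {{b,c},{b,c,e}}
  U1245: {{d,e}}
C dims 7,15,11,3; δ0: rk 6, SNF 1^6; δ1: rk 8, SNF 1^8; δ2: rk 3, SNF 1^3
Ȟ^0: (7−6)−0=1 ⇒ Z
Ȟ^1: (15−8)−6=1 ⇒ Z
Ȟ^2: (11−3)−8=0 ⇒ 0

Ȟ^0(U;F) ≅ Z; Ȟ^1(U;F) ≅ Z; Ȟ^2(U;F) ≅ 0


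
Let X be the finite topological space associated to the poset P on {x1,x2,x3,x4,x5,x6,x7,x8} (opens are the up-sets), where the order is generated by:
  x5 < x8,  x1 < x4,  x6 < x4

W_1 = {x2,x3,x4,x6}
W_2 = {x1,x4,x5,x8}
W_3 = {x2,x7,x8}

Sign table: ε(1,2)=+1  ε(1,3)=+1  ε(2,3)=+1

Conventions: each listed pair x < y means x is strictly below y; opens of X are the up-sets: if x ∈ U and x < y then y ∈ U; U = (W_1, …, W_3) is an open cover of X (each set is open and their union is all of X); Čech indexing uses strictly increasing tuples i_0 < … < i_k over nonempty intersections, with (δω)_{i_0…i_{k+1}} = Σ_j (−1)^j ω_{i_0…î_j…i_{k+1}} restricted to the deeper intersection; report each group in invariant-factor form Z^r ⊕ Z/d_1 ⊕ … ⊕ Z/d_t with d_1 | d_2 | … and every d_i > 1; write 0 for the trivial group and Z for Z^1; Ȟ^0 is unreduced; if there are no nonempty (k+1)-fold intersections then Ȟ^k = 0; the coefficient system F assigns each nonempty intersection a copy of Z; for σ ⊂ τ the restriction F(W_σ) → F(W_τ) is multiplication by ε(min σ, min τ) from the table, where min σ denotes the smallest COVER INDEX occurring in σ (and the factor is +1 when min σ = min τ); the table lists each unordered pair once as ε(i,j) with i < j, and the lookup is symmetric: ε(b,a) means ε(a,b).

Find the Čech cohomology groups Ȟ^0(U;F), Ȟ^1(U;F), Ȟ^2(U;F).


nonempty overlaps:
  W12={x4} W13={x2} W23={x8}
C dims 3,3; δ0: rk 2, SNF 1^2
degree 0: 3−2−0 = 1 → Ȟ^0 ≅ Z
degree 1: 3−0−2 = 1 → Ȟ^1 ≅ Z
degree 2: 0−0−0 = 0 → Ȟ^2 ≅ 0

Ȟ^0(U;F) ≅ Z; Ȟ^1(U;F) ≅ Z; Ȟ^2(U;F) ≅ 0


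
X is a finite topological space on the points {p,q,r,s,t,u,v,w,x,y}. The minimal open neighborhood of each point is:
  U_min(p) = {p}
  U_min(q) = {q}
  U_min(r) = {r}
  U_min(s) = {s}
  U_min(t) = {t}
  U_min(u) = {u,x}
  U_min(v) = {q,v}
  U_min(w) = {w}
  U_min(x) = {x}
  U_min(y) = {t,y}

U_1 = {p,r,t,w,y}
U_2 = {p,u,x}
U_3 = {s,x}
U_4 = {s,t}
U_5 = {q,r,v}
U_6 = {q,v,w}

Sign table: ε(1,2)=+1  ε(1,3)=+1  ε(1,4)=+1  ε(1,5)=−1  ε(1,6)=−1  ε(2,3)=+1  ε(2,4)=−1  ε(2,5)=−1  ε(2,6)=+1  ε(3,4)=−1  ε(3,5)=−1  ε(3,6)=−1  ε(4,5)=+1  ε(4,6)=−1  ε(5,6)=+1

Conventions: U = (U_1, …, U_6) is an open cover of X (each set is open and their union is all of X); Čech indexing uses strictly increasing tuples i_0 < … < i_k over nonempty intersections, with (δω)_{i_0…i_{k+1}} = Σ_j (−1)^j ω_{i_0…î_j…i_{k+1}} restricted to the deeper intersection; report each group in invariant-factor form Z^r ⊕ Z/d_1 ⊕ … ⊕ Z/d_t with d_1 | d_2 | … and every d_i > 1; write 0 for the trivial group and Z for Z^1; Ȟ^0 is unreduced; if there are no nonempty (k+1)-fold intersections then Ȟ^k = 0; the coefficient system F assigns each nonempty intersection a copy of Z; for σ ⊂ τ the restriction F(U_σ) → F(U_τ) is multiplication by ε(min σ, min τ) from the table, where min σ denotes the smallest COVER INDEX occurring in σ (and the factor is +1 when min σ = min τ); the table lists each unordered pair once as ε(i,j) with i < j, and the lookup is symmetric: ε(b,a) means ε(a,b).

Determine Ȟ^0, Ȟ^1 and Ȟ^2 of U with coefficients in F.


nonempty intersections:
  U12={p} U14={t} U15={r} U16={w} U23={x} U34={s} U56={q,v}
C dims 6,7; δ0: rk 6, SNF 1^5·2
Ȟ^0: (6−6)−0=0 ⇒ 0
Ȟ^1: (7−0)−6=1 plus torsion [2] ⇒ Z ⊕ Z/2
Ȟ^2: (0−0)−0=0 ⇒ 0

Ȟ^0 = 0; Ȟ^1 = Z ⊕ Z/2; Ȟ^2 = 0


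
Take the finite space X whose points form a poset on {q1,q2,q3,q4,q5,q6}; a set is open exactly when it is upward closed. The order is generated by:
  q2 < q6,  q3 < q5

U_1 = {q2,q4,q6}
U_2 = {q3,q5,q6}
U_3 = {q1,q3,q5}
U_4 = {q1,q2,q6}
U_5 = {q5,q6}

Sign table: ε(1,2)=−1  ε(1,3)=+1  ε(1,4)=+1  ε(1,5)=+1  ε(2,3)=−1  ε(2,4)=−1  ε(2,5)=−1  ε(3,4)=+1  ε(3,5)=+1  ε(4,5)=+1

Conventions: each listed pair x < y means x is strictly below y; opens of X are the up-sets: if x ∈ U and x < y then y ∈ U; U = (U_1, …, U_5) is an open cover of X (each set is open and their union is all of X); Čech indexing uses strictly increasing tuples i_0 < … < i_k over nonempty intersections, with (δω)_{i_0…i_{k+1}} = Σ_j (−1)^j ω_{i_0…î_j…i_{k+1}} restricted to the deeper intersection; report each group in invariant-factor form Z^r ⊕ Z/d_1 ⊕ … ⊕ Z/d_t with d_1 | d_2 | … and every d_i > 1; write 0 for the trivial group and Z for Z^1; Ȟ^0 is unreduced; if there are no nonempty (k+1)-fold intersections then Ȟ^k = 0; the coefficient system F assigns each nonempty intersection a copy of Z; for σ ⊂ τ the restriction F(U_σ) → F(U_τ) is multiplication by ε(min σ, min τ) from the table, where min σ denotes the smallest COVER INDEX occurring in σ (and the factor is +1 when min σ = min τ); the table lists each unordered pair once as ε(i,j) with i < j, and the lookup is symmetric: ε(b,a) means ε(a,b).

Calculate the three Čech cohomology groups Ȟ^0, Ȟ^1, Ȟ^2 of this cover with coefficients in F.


nonempty intersections:
  U12={q6} U14={q2,q6} U15={q6} U23={q3,q5} U24={q6} U25={q5,q6} U34={q1} U35={q5} U45={q6}
  U124={q6} U125={q6} U145={q6} U235={q5} U245={q6}
  U1245={q6}
C dims 5,9,5,1; δ0: rk 4, SNF 1^4; δ1: rk 4, SNF 1^4; δ2: rk 1, SNF 1^1
Ȟ^0: (5−4)−0=1 ⇒ Z
Ȟ^1: (9−4)−4=1 ⇒ Z
Ȟ^2: (5−1)−4=0 ⇒ 0

Ȟ^0 = Z, Ȟ^1 = Z and Ȟ^2 = 0


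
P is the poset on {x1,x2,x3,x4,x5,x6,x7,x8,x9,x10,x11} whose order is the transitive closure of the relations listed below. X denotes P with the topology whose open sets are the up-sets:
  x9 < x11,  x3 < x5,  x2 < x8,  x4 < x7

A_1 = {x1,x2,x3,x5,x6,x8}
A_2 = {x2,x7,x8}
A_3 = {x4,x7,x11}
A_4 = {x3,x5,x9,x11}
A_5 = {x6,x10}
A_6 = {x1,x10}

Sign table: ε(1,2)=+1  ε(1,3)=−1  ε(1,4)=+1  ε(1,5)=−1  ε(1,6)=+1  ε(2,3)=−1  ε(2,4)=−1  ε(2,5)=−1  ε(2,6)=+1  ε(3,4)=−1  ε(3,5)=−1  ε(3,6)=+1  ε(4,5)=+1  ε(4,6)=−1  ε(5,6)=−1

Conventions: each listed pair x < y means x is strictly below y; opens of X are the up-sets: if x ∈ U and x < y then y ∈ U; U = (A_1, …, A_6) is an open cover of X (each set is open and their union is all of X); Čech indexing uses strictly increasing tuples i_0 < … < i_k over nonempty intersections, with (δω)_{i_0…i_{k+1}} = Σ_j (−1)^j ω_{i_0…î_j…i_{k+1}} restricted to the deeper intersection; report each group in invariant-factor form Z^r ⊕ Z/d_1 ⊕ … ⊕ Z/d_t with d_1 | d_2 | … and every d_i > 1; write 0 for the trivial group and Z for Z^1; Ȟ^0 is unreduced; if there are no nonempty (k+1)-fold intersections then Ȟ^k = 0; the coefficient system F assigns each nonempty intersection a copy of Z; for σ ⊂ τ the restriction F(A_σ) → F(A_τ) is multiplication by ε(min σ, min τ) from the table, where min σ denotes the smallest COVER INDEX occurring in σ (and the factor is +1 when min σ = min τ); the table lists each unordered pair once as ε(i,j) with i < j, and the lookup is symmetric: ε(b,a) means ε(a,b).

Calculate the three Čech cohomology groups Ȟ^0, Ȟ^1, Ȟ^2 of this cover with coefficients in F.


Ȟ^0 ≅ Z, Ȟ^1 ≅ Z^2, Ȟ^2 ≅ 0

nerve of the cover:
  A12={x2,x8} A14={x3,x5} A15={x6} A16={x1} A23={x7} A34={x11} A56={x10}
C dims 6,7; δ0: rk 5, SNF 1^5
Ȟ^0 = (6 − 5) − 0 = 1, so Ȟ^0 ≅ Z
Ȟ^1 = (7 − 0) − 5 = 2, so Ȟ^1 ≅ Z^2
Ȟ^2 = (0 − 0) − 0 = 0, so Ȟ^2 ≅ 0


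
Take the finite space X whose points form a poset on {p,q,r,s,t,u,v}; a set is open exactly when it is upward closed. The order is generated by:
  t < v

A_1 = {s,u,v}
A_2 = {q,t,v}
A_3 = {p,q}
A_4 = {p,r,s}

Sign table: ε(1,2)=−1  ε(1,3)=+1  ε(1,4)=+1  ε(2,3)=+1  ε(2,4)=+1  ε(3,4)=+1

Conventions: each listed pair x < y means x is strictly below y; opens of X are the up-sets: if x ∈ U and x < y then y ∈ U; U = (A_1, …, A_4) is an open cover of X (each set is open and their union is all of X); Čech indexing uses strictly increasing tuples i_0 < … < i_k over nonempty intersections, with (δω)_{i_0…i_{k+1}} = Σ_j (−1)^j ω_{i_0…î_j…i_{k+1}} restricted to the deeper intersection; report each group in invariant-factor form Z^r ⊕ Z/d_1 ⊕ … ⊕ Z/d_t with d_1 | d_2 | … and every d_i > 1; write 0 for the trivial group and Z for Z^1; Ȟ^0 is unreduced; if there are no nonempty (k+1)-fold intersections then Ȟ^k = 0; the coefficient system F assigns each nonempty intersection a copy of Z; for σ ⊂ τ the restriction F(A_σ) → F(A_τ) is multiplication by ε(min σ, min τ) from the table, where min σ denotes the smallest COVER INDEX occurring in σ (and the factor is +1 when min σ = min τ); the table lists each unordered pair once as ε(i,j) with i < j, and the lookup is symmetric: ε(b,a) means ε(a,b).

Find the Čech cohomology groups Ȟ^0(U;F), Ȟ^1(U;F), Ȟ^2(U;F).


nonempty intersections:
  A12={v} A14={s} A23={q} A34={p}
C dims 4,4; δ0: rk 4, SNF 1^3·2
Ȟ^0: (4−4)−0=0 ⇒ 0
Ȟ^1: (4−0)−4=0 plus torsion [2] ⇒ Z/2
Ȟ^2: (0−0)−0=0 ⇒ 0

Ȟ^0 ≅ 0; Ȟ^1 ≅ Z/2; Ȟ^2 ≅ 0


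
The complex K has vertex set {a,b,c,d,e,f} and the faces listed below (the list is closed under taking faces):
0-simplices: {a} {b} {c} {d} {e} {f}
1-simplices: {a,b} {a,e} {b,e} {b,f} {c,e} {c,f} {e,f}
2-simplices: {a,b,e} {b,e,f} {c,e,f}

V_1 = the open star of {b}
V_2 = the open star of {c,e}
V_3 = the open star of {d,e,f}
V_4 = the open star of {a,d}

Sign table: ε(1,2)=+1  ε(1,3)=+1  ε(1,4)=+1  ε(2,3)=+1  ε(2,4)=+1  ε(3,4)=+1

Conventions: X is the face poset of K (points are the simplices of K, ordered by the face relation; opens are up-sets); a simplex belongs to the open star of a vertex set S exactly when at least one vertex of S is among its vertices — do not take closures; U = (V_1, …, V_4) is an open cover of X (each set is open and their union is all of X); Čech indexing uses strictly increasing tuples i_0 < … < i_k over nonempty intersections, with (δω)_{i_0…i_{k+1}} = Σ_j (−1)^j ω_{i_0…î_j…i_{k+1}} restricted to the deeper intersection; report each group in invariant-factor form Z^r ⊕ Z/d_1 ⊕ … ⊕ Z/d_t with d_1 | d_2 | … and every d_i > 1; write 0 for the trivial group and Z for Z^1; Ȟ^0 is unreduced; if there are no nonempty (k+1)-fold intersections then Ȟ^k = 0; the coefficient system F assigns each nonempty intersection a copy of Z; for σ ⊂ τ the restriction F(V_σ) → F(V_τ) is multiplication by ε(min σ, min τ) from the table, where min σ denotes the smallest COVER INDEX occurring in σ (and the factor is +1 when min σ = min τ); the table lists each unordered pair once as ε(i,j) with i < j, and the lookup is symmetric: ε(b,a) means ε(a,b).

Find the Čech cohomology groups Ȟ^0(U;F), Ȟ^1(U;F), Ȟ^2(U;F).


cover nerve:
  V1={{b},{a,b},{b,e},{b,f},{a,b,e},{b,e,f}} V2={{c},{e},{a,e},{b,e},{c,e},{c,f},{e,f},{a,b,e},{b,e,f},{c,e,f}} V3={{d},{e},{f},{a,e},{b,e},{b,f},{c,e},{c,f},{e,f},{a,b,e},{b,e,f},{c,e,f}} V4={{a},{d},{a,b},{a,e},{a,b,e}}
  V12={{b,e},{a,b,e},{b,e,f}} V13={{b,e},{b,f},{a,b,e},{b,e,f}} V14={{a,b},{a,b,e}} V23={{e},{a,e},{b,e},{c,e},{c,f},{e,f},{a,b,e},{b,e,f},{c,e,f}} V24={{a,e},{a,b,e}} V34={{d},{a,e},{a,b,e}}
  V123={{b,e},{a,b,e},{b,e,f}} V124={{a,b,e}} V134={{a,b,e}} V234={{a,e},{a,b,e}}
  V1234={{a,b,e}}
C dims 4,6,4,1; δ0: rk 3, SNF 1^3; δ1: rk 3, SNF 1^3; δ2: rk 1, SNF 1^1
Ȟ^0: (4−3)−0=1 ⇒ Z
Ȟ^1: (6−3)−3=0 ⇒ 0
Ȟ^2: (4−1)−3=0 ⇒ 0

Ȟ^0 ≅ Z, Ȟ^1 ≅ 0 and Ȟ^2 ≅ 0


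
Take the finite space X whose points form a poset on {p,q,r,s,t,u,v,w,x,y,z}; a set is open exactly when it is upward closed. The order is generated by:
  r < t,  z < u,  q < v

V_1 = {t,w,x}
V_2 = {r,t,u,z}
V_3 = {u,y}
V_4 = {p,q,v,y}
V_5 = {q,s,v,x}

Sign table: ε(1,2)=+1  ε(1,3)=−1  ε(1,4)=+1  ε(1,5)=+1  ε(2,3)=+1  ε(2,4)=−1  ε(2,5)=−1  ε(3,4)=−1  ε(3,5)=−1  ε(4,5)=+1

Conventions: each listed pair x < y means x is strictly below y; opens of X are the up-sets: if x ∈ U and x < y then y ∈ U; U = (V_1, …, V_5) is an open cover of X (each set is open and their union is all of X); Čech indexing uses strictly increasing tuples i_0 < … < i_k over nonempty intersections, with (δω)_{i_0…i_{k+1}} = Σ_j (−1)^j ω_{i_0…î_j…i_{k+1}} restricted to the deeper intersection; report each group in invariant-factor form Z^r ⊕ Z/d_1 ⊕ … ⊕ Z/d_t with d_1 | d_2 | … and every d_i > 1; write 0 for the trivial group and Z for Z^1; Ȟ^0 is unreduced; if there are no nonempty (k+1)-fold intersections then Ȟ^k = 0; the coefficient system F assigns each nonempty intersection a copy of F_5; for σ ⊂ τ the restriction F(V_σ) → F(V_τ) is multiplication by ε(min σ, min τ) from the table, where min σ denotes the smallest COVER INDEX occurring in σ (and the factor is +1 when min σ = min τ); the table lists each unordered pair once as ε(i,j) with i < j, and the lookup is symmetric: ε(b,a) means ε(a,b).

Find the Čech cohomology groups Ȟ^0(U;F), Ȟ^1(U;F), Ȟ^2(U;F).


cover nerve:
  V12={t} V15={x} V23={u} V34={y} V45={q,v}
C dims 5,5; δ0: rk_F5 5
Ȟ^0: (5−5)−0=0 ⇒ 0
Ȟ^1: (5−0)−5=0 ⇒ 0
Ȟ^2: (0−0)−0=0 ⇒ 0

Ȟ^0 ≅ 0,  Ȟ^1 ≅ 0,  Ȟ^2 ≅ 0


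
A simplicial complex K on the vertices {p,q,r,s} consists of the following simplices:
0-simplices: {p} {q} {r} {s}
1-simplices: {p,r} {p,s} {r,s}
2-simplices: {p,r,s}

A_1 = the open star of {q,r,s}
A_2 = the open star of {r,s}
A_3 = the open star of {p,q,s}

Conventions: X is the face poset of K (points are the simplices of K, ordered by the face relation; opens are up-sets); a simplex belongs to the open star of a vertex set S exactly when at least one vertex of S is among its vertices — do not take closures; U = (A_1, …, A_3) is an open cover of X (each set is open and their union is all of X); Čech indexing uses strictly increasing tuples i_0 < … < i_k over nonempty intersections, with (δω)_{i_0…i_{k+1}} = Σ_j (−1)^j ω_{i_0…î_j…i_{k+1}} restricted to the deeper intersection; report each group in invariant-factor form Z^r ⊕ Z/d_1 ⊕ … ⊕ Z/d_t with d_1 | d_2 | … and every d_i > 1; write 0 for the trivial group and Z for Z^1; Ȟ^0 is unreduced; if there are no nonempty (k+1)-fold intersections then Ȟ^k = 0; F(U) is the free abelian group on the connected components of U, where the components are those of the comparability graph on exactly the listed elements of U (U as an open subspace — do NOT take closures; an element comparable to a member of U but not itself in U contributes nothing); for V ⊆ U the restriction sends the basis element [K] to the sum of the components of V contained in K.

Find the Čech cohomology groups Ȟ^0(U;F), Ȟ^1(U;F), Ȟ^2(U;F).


Ȟ^0(U;F) ≅ Z^2; Ȟ^1(U;F) ≅ 0; Ȟ^2(U;F) ≅ 0

cover nerve:
  A1={{q},{r},{s},{p,r},{p,s},{r,s},{p,r,s}} A2={{r},{s},{p,r},{p,s},{r,s},{p,r,s}} A3={{p},{q},{s},{p,r},{p,s},{r,s},{p,r,s}}
  A12={{r},{s},{p,r},{p,s},{r,s},{p,r,s}} A13={{q},{s},{p,r},{p,s},{r,s},{p,r,s}} A23={{s},{p,r},{p,s},{r,s},{p,r,s}}
  A123={{s},{p,r},{p,s},{r,s},{p,r,s}}
components per intersection:
  A1: {{q}} {{r},{s},{p,r},{p,s},{r,s},{p,r,s}}
  A2: {{r},{s},{p,r},{p,s},{r,s},{p,r,s}}
  A3: {{p},{s},{p,r},{p,s},{r,s},{p,r,s}} {{q}}
  A12: {{r},{s},{p,r},{p,s},{r,s},{p,r,s}}
  A13: {{q}} {{s},{p,r},{p,s},{r,s},{p,r,s}}
  A23: {{s},{p,r},{p,s},{r,s},{p,r,s}}
  A123: {{s},{p,r},{p,s},{r,s},{p,r,s}}
C dims 5,4,1; δ0: rk 3, SNF 1^3; δ1: rk 1, SNF 1^1
Ȟ^0: (5−3)−0=2 ⇒ Z^2
Ȟ^1: (4−1)−3=0 ⇒ 0
Ȟ^2: (1−0)−1=0 ⇒ 0


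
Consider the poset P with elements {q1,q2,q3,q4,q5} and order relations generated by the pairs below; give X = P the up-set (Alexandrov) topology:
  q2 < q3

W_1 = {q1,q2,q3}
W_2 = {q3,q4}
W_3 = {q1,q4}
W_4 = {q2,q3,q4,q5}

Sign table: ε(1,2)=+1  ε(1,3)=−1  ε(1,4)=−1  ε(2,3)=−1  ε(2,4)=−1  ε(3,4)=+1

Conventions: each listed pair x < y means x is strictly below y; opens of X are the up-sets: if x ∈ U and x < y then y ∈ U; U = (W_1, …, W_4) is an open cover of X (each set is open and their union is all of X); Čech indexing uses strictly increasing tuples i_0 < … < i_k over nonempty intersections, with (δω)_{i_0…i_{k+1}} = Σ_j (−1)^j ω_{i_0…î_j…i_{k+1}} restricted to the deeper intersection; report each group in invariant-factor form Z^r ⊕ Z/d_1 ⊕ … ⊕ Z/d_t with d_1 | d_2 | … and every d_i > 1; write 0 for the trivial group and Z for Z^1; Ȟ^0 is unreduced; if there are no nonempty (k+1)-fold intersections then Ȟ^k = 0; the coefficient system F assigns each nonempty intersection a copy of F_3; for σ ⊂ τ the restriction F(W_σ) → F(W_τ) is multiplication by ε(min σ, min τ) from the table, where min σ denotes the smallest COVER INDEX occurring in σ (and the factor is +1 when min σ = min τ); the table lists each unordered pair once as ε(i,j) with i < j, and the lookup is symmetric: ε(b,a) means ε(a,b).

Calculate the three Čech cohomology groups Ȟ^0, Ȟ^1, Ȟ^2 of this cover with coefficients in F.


cover nerve:
  W12={q3} W13={q1} W14={q2,q3} W23={q4} W24={q3,q4} W34={q4}
  W124={q3} W234={q4}
C dims 4,6,2; δ0: rk_F3 3; δ1: rk_F3 2
Ȟ^0: (4−3)−0=1 ⇒ Z/3
Ȟ^1: (6−2)−3=1 ⇒ Z/3
Ȟ^2: (2−0)−2=0 ⇒ 0

Ȟ^0(U;F) ≅ Z/3, Ȟ^1(U;F) ≅ Z/3 and Ȟ^2(U;F) ≅ 0


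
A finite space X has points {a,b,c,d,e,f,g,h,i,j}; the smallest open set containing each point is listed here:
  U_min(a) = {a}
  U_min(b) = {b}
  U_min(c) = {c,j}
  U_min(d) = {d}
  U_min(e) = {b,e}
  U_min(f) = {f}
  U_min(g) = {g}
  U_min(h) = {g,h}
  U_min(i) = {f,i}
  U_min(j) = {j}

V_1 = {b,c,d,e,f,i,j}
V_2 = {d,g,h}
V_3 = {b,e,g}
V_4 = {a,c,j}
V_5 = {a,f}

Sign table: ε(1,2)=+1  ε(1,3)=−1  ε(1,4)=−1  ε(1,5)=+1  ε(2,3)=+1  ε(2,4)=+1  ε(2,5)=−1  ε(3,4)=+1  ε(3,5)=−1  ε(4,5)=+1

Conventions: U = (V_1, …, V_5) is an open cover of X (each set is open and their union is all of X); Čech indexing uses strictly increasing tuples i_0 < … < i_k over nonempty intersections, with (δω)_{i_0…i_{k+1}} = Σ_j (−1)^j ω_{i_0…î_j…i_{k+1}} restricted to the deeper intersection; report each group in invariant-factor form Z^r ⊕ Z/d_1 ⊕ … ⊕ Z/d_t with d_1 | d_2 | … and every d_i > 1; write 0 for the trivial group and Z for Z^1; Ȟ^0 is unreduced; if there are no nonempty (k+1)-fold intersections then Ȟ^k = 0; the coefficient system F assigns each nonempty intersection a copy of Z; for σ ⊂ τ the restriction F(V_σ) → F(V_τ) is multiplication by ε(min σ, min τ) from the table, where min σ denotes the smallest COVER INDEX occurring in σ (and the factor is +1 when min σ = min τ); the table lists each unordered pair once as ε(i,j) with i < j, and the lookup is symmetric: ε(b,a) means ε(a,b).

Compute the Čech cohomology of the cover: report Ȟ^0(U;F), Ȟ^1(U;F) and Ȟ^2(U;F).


nonempty intersections:
  V12={d} V13={b,e} V14={c,j} V15={f} V23={g} V45={a}
C dims 5,6; δ0: rk 5, SNF 1^4·2
Ȟ^0: (5−5)−0=0 ⇒ 0
Ȟ^1: (6−0)−5=1 plus torsion [2] ⇒ Z ⊕ Z/2
Ȟ^2: (0−0)−0=0 ⇒ 0

Ȟ^0 ≅ 0, Ȟ^1 ≅ Z ⊕ Z/2, Ȟ^2 ≅ 0


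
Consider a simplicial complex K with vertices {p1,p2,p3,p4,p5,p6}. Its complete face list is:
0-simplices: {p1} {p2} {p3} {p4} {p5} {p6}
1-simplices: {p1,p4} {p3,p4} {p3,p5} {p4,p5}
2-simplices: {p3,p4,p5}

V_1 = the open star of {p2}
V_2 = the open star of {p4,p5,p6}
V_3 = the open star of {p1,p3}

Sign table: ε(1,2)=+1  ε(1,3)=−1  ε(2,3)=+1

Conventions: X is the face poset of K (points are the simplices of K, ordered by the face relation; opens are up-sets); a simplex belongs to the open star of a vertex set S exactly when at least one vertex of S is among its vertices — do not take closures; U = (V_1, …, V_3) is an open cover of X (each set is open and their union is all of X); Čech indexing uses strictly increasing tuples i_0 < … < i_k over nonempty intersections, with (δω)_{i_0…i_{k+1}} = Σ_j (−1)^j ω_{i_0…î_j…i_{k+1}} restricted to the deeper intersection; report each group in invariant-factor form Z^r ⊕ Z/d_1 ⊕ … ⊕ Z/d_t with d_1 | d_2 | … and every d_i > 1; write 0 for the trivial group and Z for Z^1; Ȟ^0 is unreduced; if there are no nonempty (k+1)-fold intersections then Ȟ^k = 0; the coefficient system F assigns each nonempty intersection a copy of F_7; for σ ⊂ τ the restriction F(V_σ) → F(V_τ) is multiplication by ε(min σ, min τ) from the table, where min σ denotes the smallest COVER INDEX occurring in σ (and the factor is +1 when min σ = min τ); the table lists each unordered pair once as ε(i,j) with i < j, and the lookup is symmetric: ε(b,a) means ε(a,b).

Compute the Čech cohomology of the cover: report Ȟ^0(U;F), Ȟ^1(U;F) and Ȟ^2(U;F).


Ȟ^0 = Z/7 ⊕ Z/7,  Ȟ^1 = 0,  Ȟ^2 = 0

nerve of the cover:
  V1={{p2}} V2={{p4},{p5},{p6},{p1,p4},{p3,p4},{p3,p5},{p4,p5},{p3,p4,p5}} V3={{p1},{p3},{p1,p4},{p3,p4},{p3,p5},{p3,p4,p5}}
  V23={{p1,p4},{p3,p4},{p3,p5},{p3,p4,p5}}
C dims 3,1; δ0: rk_F7 1
Ȟ^0 = (3 − 1) − 0 = 2, so Ȟ^0 ≅ Z/7 ⊕ Z/7
Ȟ^1 = (1 − 0) − 1 = 0, so Ȟ^1 ≅ 0
Ȟ^2 = (0 − 0) − 0 = 0, so Ȟ^2 ≅ 0
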